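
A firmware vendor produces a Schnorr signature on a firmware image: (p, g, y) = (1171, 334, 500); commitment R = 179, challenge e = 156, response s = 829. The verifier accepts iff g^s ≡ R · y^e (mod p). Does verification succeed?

g^s mod p:
Squares mod 1171: 334^1≡334, 334^2≡311, 334^4≡699, 334^8≡294, 334^16≡953, 334^32≡684, 334^64≡627, 334^128≡844, 334^256≡368, 334^512≡759
829 = 512 + 256 + 32 + 16 + 8 + 4 + 1, so 334^829 ≡ 759·368·684·953·294·699·334 ≡ 829 (mod 1171)
R · y^e mod p:
Squares mod 1171: 500^1≡500, 500^2≡577, 500^4≡365, 500^8≡902, 500^16≡930, 500^32≡702, 500^64≡984, 500^128≡1010
156 = 128 + 16 + 8 + 4, so 500^156 ≡ 1010·930·902·365 ≡ 178 (mod 1171)
179·178 = 31862 ≡ 245 (mod 1171)
829 ≠ 245; the check fails.

fails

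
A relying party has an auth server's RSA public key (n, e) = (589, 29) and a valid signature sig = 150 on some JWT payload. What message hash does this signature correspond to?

99

sig^2 ≡ 150^2 = 22500 ≡ 118
sig^4 ≡ 118^2 = 13924 ≡ 377
sig^8 ≡ 377^2 = 142129 ≡ 180
sig^16 ≡ 180^2 = 32400 ≡ 5
29 = 16 + 8 + 4 + 1, so sig^29 ≡ 5·180·377·150 ≡ 99 (mod 589)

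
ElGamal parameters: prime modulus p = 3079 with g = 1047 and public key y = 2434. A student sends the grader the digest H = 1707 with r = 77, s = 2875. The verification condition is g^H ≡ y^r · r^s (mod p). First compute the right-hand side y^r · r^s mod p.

Squares mod 3079: 2434^1≡2434, 2434^2≡360, 2434^4≡282, 2434^8≡2549, 2434^16≡711, 2434^32≡565, 2434^64≡2088
77 = 64 + 8 + 4 + 1, so 2434^77 ≡ 2088·2549·282·2434 ≡ 386 (mod 3079)
Squares mod 3079: 77^1≡77, 77^2≡2850, 77^4≡98, 77^8≡367, 77^16≡2292, 77^32≡490, 77^64≡3017, 77^128≡765, 77^256≡215, 77^512≡40, 77^1024≡1600, 77^2048≡1351
2875 = 2048 + 512 + 256 + 32 + 16 + 8 + 2 + 1, so 77^2875 ≡ 1351·40·215·490·2292·367·2850·77 ≡ 353 (mod 3079)
y^r · r^s ≡ 386·353 = 136258 ≡ 782 (mod 3079)

782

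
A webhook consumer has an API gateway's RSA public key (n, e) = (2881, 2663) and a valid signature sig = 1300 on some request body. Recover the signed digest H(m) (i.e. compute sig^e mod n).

697

sig^2 ≡ 1300^2 = 1690000 ≡ 1734
sig^4 ≡ 1734^2 = 3006756 ≡ 1873
sig^8 ≡ 1873^2 = 3508129 ≡ 1952
sig^16 ≡ 1952^2 = 3810304 ≡ 1622
sig^32 ≡ 1622^2 = 2630884 ≡ 531
sig^64 ≡ 531^2 = 281961 ≡ 2504
sig^128 ≡ 2504^2 = 6270016 ≡ 960
sig^256 ≡ 960^2 = 921600 ≡ 2561
sig^512 ≡ 2561^2 = 6558721 ≡ 1565
sig^1024 ≡ 1565^2 = 2449225 ≡ 375
sig^2048 ≡ 375^2 = 140625 ≡ 2337
2663 = 2048 + 512 + 64 + 32 + 4 + 2 + 1, so sig^2663 ≡ 2337·1565·2504·531·1873·1734·1300 ≡ 697 (mod 2881)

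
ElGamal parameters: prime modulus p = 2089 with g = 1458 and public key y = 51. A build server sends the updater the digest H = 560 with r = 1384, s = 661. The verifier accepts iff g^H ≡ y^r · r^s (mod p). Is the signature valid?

Left side g^H mod p:
Squares mod 2089: 1458^1≡1458, 1458^2≡1251, 1458^4≡340, 1458^8≡705, 1458^16≡1932, 1458^32≡1670, 1458^64≡85, 1458^128≡958, 1458^256≡693, 1458^512≡1868
560 = 512 + 32 + 16, so 1458^560 ≡ 1868·1670·1932 ≡ 1397 (mod 2089)
Right side y^r · r^s mod p:
Squares mod 2089: 51^1≡51, 51^2≡512, 51^4≡1019, 51^8≡128, 51^16≡1761, 51^32≡1045, 51^64≡1567, 51^128≡914, 51^256≡1885, 51^512≡1925, 51^1024≡1828
1384 = 1024 + 256 + 64 + 32 + 8, so 51^1384 ≡ 1828·1885·1567·1045·128 ≡ 1681 (mod 2089)
Squares mod 2089: 1384^1≡1384, 1384^2≡1932, 1384^4≡1670, 1384^8≡85, 1384^16≡958, 1384^32≡693, 1384^64≡1868, 1384^128≡794, 1384^256≡1647, 1384^512≡1087
661 = 512 + 128 + 16 + 4 + 1, so 1384^661 ≡ 1087·794·958·1670·1384 ≡ 346 (mod 2089)
1681·346 = 581626 ≡ 884 (mod 2089)
1397 ≠ 884, so verification fails.

invalid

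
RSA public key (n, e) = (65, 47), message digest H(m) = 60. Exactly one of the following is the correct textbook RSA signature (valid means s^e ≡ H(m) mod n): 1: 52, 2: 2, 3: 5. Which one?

3

Candidate 1: 52^47 mod 65 = 13
Candidate 2: 2^47 mod 65 = 33
Candidate 3: 5^47 mod 65 = 60
  → matches H(m) = 60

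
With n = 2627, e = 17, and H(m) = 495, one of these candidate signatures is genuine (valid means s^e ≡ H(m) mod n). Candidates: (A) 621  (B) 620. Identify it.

A

Candidate A: 621^17 mod 2627 = 495
  → matches H(m) = 495
Candidate B: 620^17 mod 2627 = 1299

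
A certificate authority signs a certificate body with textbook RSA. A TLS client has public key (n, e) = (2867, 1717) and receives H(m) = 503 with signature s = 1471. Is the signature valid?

s^2 ≡ 1471^2 = 2163841 ≡ 2123
s^4 ≡ 2123^2 = 4507129 ≡ 205
s^8 ≡ 205^2 = 42025 ≡ 1887
s^16 ≡ 1887^2 = 3560769 ≡ 2822
s^32 ≡ 2822^2 = 7963684 ≡ 2025
s^64 ≡ 2025^2 = 4100625 ≡ 815
s^128 ≡ 815^2 = 664225 ≡ 1948
s^256 ≡ 1948^2 = 3794704 ≡ 1663
s^512 ≡ 1663^2 = 2765569 ≡ 1781
s^1024 ≡ 1781^2 = 3171961 ≡ 1059
1717 = 1024 + 512 + 128 + 32 + 16 + 4 + 1, so s^1717 ≡ 1059·1781·1948·2025·2822·205·1471 ≡ 262 (mod 2867)
The recovered value 262 does not match the digest 503.

invalid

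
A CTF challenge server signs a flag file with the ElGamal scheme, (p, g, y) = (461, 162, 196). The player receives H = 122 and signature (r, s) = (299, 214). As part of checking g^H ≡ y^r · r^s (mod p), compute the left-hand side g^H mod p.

162^2 = 26244 ≡ 428
162^4 ≡ 428^2 = 183184 ≡ 167
162^8 ≡ 167^2 = 27889 ≡ 229
162^16 ≡ 229^2 = 52441 ≡ 348
162^32 ≡ 348^2 = 121104 ≡ 322
162^64 ≡ 322^2 = 103684 ≡ 420
122 = 64 + 32 + 16 + 8 + 2, so 162^122 ≡ 420·322·348·229·428 ≡ 102 (mod 461)

102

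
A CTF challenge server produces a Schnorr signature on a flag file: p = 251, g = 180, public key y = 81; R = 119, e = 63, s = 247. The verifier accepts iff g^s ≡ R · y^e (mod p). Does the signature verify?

g^s mod p:
180^2 = 32400 ≡ 21
180^4 ≡ 21^2 = 441 ≡ 190
180^8 ≡ 190^2 = 36100 ≡ 207
180^16 ≡ 207^2 = 42849 ≡ 179
180^32 ≡ 179^2 = 32041 ≡ 164
180^64 ≡ 164^2 = 26896 ≡ 39
180^128 ≡ 39^2 = 1521 ≡ 15
247 = 128 + 64 + 32 + 16 + 4 + 2 + 1, so 180^247 ≡ 15·39·164·179·190·21·180 ≡ 67 (mod 251)
R · y^e mod p:
81^2 = 6561 ≡ 35
81^4 ≡ 35^2 = 1225 ≡ 221
81^8 ≡ 221^2 = 48841 ≡ 147
81^16 ≡ 147^2 = 21609 ≡ 23
81^32 ≡ 23^2 = 529 ≡ 27
63 = 32 + 16 + 8 + 4 + 2 + 1, so 81^63 ≡ 27·23·147·221·35·81 ≡ 9 (mod 251)
119·9 = 1071 ≡ 67 (mod 251)
67 ≡ 67 (mod 251); signature holds.

verifies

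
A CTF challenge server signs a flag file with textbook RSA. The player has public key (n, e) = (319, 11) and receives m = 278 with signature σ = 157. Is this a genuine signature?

σ^2 ≡ 157^2 = 24649 ≡ 86
σ^4 ≡ 86^2 = 7396 ≡ 59
σ^8 ≡ 59^2 = 3481 ≡ 291
11 = 8 + 2 + 1, so σ^11 ≡ 291·86·157 ≡ 278 (mod 319)
278 = m, so the signature checks out.

genuine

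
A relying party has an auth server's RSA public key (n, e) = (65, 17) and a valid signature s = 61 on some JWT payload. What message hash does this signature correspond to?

s^17 mod 65 = 16

16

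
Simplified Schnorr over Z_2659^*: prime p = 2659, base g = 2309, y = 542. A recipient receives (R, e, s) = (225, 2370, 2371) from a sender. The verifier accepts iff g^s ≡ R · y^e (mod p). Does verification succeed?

g^s mod p:
Squares mod 2659: 2309^1≡2309, 2309^2≡186, 2309^4≡29, 2309^8≡841, 2309^16≡2646, 2309^32≡169, 2309^64≡1971, 2309^128≡42, 2309^256≡1764, 2309^512≡666, 2309^1024≡2162, 2309^2048≡2381
2371 = 2048 + 256 + 64 + 2 + 1, so 2309^2371 ≡ 2381·1764·1971·186·2309 ≡ 2537 (mod 2659)
R · y^e mod p:
Squares mod 2659: 542^1≡542, 542^2≡1274, 542^4≡1086, 542^8≡1459, 542^16≡1481, 542^32≡2345, 542^64≡213, 542^128≡166, 542^256≡966, 542^512≡2506, 542^1024≡2137, 542^2048≡1266
2370 = 2048 + 256 + 64 + 2, so 542^2370 ≡ 1266·966·213·1274 ≡ 94 (mod 2659)
225·94 = 21150 ≡ 2537 (mod 2659)
2537 ≡ 2537 (mod 2659); signature holds.

passes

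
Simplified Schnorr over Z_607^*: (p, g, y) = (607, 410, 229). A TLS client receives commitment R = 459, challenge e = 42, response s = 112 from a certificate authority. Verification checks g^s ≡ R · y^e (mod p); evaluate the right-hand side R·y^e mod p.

229^2 = 52441 ≡ 239
229^4 ≡ 239^2 = 57121 ≡ 63
229^8 ≡ 63^2 = 3969 ≡ 327
229^16 ≡ 327^2 = 106929 ≡ 97
229^32 ≡ 97^2 = 9409 ≡ 304
42 = 32 + 8 + 2, so 229^42 ≡ 304·327·239 ≡ 532 (mod 607)
R · y^e ≡ 459·532 = 244188 ≡ 174 (mod 607)

174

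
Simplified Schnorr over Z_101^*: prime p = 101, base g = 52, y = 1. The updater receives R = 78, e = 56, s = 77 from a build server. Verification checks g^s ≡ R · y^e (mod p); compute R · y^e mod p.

78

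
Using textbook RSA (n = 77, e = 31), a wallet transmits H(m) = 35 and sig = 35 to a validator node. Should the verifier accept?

Squares mod 77: sig^1≡35, sig^2≡70, sig^4≡49, sig^8≡14, sig^16≡42
31 = 16 + 8 + 4 + 2 + 1, so sig^31 ≡ 42·14·49·70·35 ≡ 35 (mod 77)
35 = H(m), so the signature checks out.

accept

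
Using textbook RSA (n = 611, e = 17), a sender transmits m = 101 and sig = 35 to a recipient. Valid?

sig^17 mod 611 = 510
510 ≠ 101, so verification fails.

no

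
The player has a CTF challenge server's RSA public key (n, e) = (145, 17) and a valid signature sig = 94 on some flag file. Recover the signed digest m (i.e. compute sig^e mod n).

24

sig^2 ≡ 94^2 = 8836 ≡ 136
sig^4 ≡ 136^2 = 18496 ≡ 81
sig^8 ≡ 81^2 = 6561 ≡ 36
sig^16 ≡ 36^2 = 1296 ≡ 136
17 = 16 + 1, so sig^17 ≡ 136·94 ≡ 24 (mod 145)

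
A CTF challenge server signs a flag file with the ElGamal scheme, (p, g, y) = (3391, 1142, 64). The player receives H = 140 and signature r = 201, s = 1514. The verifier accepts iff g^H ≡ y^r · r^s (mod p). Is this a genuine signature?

Left side g^H mod p:
1142^140 mod 3391 = 1299
Right side y^r · r^s mod p:
64^201 mod 3391 = 904
201^1514 mod 3391 = 1063
904·1063 = 960952 ≡ 1299 (mod 3391)
1299 ≡ 1299 (mod 3391), so the signature is genuine.

genuine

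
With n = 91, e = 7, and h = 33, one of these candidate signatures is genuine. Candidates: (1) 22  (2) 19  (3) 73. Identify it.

2

Candidate 1: Squares mod 91: 22^1≡22, 22^2≡29, 22^4≡22; 7 = 4 + 2 + 1, so 22^7 ≡ 22·29·22 ≡ 22 (mod 91)
Candidate 2: Squares mod 91: 19^1≡19, 19^2≡88, 19^4≡9; 7 = 4 + 2 + 1, so 19^7 ≡ 9·88·19 ≡ 33 (mod 91)
  → matches h = 33
Candidate 3: Squares mod 91: 73^1≡73, 73^2≡51, 73^4≡53; 7 = 4 + 2 + 1, so 73^7 ≡ 53·51·73 ≡ 31 (mod 91)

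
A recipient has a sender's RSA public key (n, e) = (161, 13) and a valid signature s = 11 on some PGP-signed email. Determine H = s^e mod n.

109

Squares mod 161: s^1≡11, s^2≡121, s^4≡151, s^8≡100
13 = 8 + 4 + 1, so s^13 ≡ 100·151·11 ≡ 109 (mod 161)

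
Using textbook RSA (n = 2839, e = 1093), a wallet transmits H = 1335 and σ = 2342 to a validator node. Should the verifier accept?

reject

σ^2 ≡ 2342^2 = 5484964 ≡ 16
σ^4 ≡ 16^2 = 256
σ^8 ≡ 256^2 = 65536 ≡ 239
σ^16 ≡ 239^2 = 57121 ≡ 341
σ^32 ≡ 341^2 = 116281 ≡ 2721
σ^64 ≡ 2721^2 = 7403841 ≡ 2568
σ^128 ≡ 2568^2 = 6594624 ≡ 2466
σ^256 ≡ 2466^2 = 6081156 ≡ 18
σ^512 ≡ 18^2 = 324
σ^1024 ≡ 324^2 = 104976 ≡ 2772
1093 = 1024 + 64 + 4 + 1, so σ^1093 ≡ 2772·2568·256·2342 ≡ 2495 (mod 2839)
The recovered value 2495 does not match the digest 1335.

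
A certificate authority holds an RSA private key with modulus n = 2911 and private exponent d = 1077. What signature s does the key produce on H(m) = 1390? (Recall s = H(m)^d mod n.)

1943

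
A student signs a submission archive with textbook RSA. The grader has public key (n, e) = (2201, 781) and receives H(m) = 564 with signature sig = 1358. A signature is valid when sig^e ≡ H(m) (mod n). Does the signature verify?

Squares mod 2201: sig^1≡1358, sig^2≡1927, sig^4≡242, sig^8≡1338, sig^16≡831, sig^32≡1648, sig^64≡2071, sig^128≡1493, sig^256≡1637, sig^512≡1152
781 = 512 + 256 + 8 + 4 + 1, so sig^781 ≡ 1152·1637·1338·242·1358 ≡ 1637 (mod 2201)
The recovered value 1637 does not match the digest 564.

does not verify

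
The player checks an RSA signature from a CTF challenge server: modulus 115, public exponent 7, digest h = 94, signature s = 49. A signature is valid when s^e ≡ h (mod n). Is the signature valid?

s^2 ≡ 49^2 = 2401 ≡ 101
s^4 ≡ 101^2 = 10201 ≡ 81
7 = 4 + 2 + 1, so s^7 ≡ 81·101·49 ≡ 94 (mod 115)
94 = h, so the signature checks out.

valid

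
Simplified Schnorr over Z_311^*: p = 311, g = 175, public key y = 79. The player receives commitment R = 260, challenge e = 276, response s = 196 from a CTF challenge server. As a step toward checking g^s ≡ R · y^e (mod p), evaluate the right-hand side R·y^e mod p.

229

79^2 = 6241 ≡ 21
79^4 ≡ 21^2 = 441 ≡ 130
79^8 ≡ 130^2 = 16900 ≡ 106
79^16 ≡ 106^2 = 11236 ≡ 40
79^32 ≡ 40^2 = 1600 ≡ 45
79^64 ≡ 45^2 = 2025 ≡ 159
79^128 ≡ 159^2 = 25281 ≡ 90
79^256 ≡ 90^2 = 8100 ≡ 14
276 = 256 + 16 + 4, so 79^276 ≡ 14·40·130 ≡ 26 (mod 311)
R · y^e ≡ 260·26 = 6760 ≡ 229 (mod 311)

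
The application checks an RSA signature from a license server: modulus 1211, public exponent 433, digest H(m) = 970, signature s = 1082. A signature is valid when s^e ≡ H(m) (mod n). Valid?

s^433 mod 1211 = 970
970 = H(m), so the signature checks out.

yes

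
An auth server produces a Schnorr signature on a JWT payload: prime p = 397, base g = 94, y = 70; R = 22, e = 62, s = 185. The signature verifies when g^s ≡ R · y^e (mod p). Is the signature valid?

g^s mod p:
94^2 = 8836 ≡ 102
94^4 ≡ 102^2 = 10404 ≡ 82
94^8 ≡ 82^2 = 6724 ≡ 372
94^16 ≡ 372^2 = 138384 ≡ 228
94^32 ≡ 228^2 = 51984 ≡ 374
94^64 ≡ 374^2 = 139876 ≡ 132
94^128 ≡ 132^2 = 17424 ≡ 353
185 = 128 + 32 + 16 + 8 + 1, so 94^185 ≡ 353·374·228·372·94 ≡ 146 (mod 397)
R · y^e mod p:
70^2 = 4900 ≡ 136
70^4 ≡ 136^2 = 18496 ≡ 234
70^8 ≡ 234^2 = 54756 ≡ 367
70^16 ≡ 367^2 = 134689 ≡ 106
70^32 ≡ 106^2 = 11236 ≡ 120
62 = 32 + 16 + 8 + 4 + 2, so 70^62 ≡ 120·106·367·234·136 ≡ 246 (mod 397)
22·246 = 5412 ≡ 251 (mod 397)
146 ≠ 251; the check fails.

invalid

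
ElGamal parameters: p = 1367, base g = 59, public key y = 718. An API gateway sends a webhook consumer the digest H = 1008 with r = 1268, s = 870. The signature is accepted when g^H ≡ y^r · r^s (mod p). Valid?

yes

Left side g^H mod p:
59^1008 mod 1367 = 1164
Right side y^r · r^s mod p:
718^1268 mod 1367 = 289
1268^870 mod 1367 = 1021
289·1021 = 295069 ≡ 1164 (mod 1367)
1164 ≡ 1164 (mod 1367), so the signature is genuine.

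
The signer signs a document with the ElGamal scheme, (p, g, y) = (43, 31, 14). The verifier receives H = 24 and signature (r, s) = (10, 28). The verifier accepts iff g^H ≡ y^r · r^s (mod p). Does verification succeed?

passes

Left side g^H mod p:
31^2 = 961 ≡ 15
31^4 ≡ 15^2 = 225 ≡ 10
31^8 ≡ 10^2 = 100 ≡ 14
31^16 ≡ 14^2 = 196 ≡ 24
24 = 16 + 8, so 31^24 ≡ 24·14 ≡ 35 (mod 43)
Right side y^r · r^s mod p:
14^2 = 196 ≡ 24
14^4 ≡ 24^2 = 576 ≡ 17
14^8 ≡ 17^2 = 289 ≡ 31
10 = 8 + 2, so 14^10 ≡ 31·24 ≡ 13 (mod 43)
10^2 = 100 ≡ 14
10^4 ≡ 14^2 = 196 ≡ 24
10^8 ≡ 24^2 = 576 ≡ 17
10^16 ≡ 17^2 = 289 ≡ 31
28 = 16 + 8 + 4, so 10^28 ≡ 31·17·24 ≡ 6 (mod 43)
13·6 = 78 ≡ 35 (mod 43)
35 ≡ 35 (mod 43), so the signature is genuine.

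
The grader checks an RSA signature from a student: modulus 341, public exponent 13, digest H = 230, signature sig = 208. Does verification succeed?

sig^2 ≡ 208^2 = 43264 ≡ 298
sig^4 ≡ 298^2 = 88804 ≡ 144
sig^8 ≡ 144^2 = 20736 ≡ 276
13 = 8 + 4 + 1, so sig^13 ≡ 276·144·208 ≡ 230 (mod 341)
Since 230 equals the digest 230, verification succeeds.

passes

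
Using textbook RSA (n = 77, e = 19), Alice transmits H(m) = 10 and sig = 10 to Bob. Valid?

yes

Squares mod 77: sig^1≡10, sig^2≡23, sig^4≡67, sig^8≡23, sig^16≡67
19 = 16 + 2 + 1, so sig^19 ≡ 67·23·10 ≡ 10 (mod 77)
10 = H(m), so the signature checks out.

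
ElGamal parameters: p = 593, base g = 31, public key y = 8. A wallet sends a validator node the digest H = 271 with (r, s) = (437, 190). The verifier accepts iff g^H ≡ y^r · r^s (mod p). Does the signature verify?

Left side g^H mod p:
31^271 mod 593 = 32
Right side y^r · r^s mod p:
8^437 mod 593 = 435
437^190 mod 593 = 240
435·240 = 104400 ≡ 32 (mod 593)
32 ≡ 32 (mod 593), so the signature is genuine.

verifies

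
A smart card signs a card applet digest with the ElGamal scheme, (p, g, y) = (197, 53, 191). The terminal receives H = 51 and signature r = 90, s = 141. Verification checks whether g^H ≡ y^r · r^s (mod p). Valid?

Left side g^H mod p:
53^2 = 2809 ≡ 51
53^4 ≡ 51^2 = 2601 ≡ 40
53^8 ≡ 40^2 = 1600 ≡ 24
53^16 ≡ 24^2 = 576 ≡ 182
53^32 ≡ 182^2 = 33124 ≡ 28
51 = 32 + 16 + 2 + 1, so 53^51 ≡ 28·182·51·53 ≡ 51 (mod 197)
Right side y^r · r^s mod p:
191^2 = 36481 ≡ 36
191^4 ≡ 36^2 = 1296 ≡ 114
191^8 ≡ 114^2 = 12996 ≡ 191
191^16 ≡ 191^2 = 36481 ≡ 36
191^32 ≡ 36^2 = 1296 ≡ 114
191^64 ≡ 114^2 = 12996 ≡ 191
90 = 64 + 16 + 8 + 2, so 191^90 ≡ 191·36·191·36 ≡ 164 (mod 197)
90^2 = 8100 ≡ 23
90^4 ≡ 23^2 = 529 ≡ 135
90^8 ≡ 135^2 = 18225 ≡ 101
90^16 ≡ 101^2 = 10201 ≡ 154
90^32 ≡ 154^2 = 23716 ≡ 76
90^64 ≡ 76^2 = 5776 ≡ 63
90^128 ≡ 63^2 = 3969 ≡ 29
141 = 128 + 8 + 4 + 1, so 90^141 ≡ 29·101·135·90 ≡ 88 (mod 197)
164·88 = 14432 ≡ 51 (mod 197)
51 ≡ 51 (mod 197), so the signature is genuine.

yes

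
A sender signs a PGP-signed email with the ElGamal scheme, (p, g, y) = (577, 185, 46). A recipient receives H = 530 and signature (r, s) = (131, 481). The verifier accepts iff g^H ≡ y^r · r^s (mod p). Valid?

yes

Left side g^H mod p:
185^2 = 34225 ≡ 182
185^4 ≡ 182^2 = 33124 ≡ 235
185^8 ≡ 235^2 = 55225 ≡ 410
185^16 ≡ 410^2 = 168100 ≡ 193
185^32 ≡ 193^2 = 37249 ≡ 321
185^64 ≡ 321^2 = 103041 ≡ 335
185^128 ≡ 335^2 = 112225 ≡ 287
185^256 ≡ 287^2 = 82369 ≡ 435
185^512 ≡ 435^2 = 189225 ≡ 546
530 = 512 + 16 + 2, so 185^530 ≡ 546·193·182 ≡ 470 (mod 577)
Right side y^r · r^s mod p:
46^2 = 2116 ≡ 385
46^4 ≡ 385^2 = 148225 ≡ 513
46^8 ≡ 513^2 = 263169 ≡ 57
46^16 ≡ 57^2 = 3249 ≡ 364
46^32 ≡ 364^2 = 132496 ≡ 363
46^64 ≡ 363^2 = 131769 ≡ 213
46^128 ≡ 213^2 = 45369 ≡ 363
131 = 128 + 2 + 1, so 46^131 ≡ 363·385·46 ≡ 373 (mod 577)
131^2 = 17161 ≡ 428
131^4 ≡ 428^2 = 183184 ≡ 275
131^8 ≡ 275^2 = 75625 ≡ 38
131^16 ≡ 38^2 = 1444 ≡ 290
131^32 ≡ 290^2 = 84100 ≡ 435
131^64 ≡ 435^2 = 189225 ≡ 546
131^128 ≡ 546^2 = 298116 ≡ 384
131^256 ≡ 384^2 = 147456 ≡ 321
481 = 256 + 128 + 64 + 32 + 1, so 131^481 ≡ 321·384·546·435·131 ≡ 207 (mod 577)
373·207 = 77211 ≡ 470 (mod 577)
470 ≡ 470 (mod 577), so the signature is genuine.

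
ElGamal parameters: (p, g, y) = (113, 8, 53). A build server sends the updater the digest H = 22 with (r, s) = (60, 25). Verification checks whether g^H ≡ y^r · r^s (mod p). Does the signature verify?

Left side g^H mod p:
8^2 = 64
8^4 ≡ 64^2 = 4096 ≡ 28
8^8 ≡ 28^2 = 784 ≡ 106
8^16 ≡ 106^2 = 11236 ≡ 49
22 = 16 + 4 + 2, so 8^22 ≡ 49·28·64 ≡ 7 (mod 113)
Right side y^r · r^s mod p:
53^2 = 2809 ≡ 97
53^4 ≡ 97^2 = 9409 ≡ 30
53^8 ≡ 30^2 = 900 ≡ 109
53^16 ≡ 109^2 = 11881 ≡ 16
53^32 ≡ 16^2 = 256 ≡ 30
60 = 32 + 16 + 8 + 4, so 53^60 ≡ 30·16·109·30 ≡ 30 (mod 113)
60^2 = 3600 ≡ 97
60^4 ≡ 97^2 = 9409 ≡ 30
60^8 ≡ 30^2 = 900 ≡ 109
60^16 ≡ 109^2 = 11881 ≡ 16
25 = 16 + 8 + 1, so 60^25 ≡ 16·109·60 ≡ 2 (mod 113)
30·2 = 60 ≡ 60 (mod 113)
7 ≠ 60, so verification fails.

does not verify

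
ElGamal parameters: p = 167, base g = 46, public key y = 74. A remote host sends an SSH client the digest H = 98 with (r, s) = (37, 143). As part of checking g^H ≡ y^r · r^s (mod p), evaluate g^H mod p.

Squares mod 167: 46^1≡46, 46^2≡112, 46^4≡19, 46^8≡27, 46^16≡61, 46^32≡47, 46^64≡38
98 = 64 + 32 + 2, so 46^98 ≡ 38·47·112 ≡ 133 (mod 167)

133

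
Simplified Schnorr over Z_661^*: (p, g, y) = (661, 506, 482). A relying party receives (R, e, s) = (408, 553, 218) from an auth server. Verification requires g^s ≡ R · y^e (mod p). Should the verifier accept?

reject

g^s mod p:
Squares mod 661: 506^1≡506, 506^2≡229, 506^4≡222, 506^8≡370, 506^16≡73, 506^32≡41, 506^64≡359, 506^128≡647
218 = 128 + 64 + 16 + 8 + 2, so 506^218 ≡ 647·359·73·370·229 ≡ 42 (mod 661)
R · y^e mod p:
Squares mod 661: 482^1≡482, 482^2≡313, 482^4≡141, 482^8≡51, 482^16≡618, 482^32≡527, 482^64≡109, 482^128≡644, 482^256≡289, 482^512≡235
553 = 512 + 32 + 8 + 1, so 482^553 ≡ 235·527·51·482 ≡ 5 (mod 661)
408·5 = 2040 ≡ 57 (mod 661)
42 ≠ 57; the check fails.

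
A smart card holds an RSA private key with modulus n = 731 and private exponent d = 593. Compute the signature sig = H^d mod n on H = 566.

H^2 ≡ 566^2 = 320356 ≡ 178
H^4 ≡ 178^2 = 31684 ≡ 251
H^8 ≡ 251^2 = 63001 ≡ 135
H^16 ≡ 135^2 = 18225 ≡ 681
H^32 ≡ 681^2 = 463761 ≡ 307
H^64 ≡ 307^2 = 94249 ≡ 681
H^128 ≡ 681^2 = 463761 ≡ 307
H^256 ≡ 307^2 = 94249 ≡ 681
H^512 ≡ 681^2 = 463761 ≡ 307
593 = 512 + 64 + 16 + 1, so H^593 ≡ 307·681·681·566 ≡ 209 (mod 731)

209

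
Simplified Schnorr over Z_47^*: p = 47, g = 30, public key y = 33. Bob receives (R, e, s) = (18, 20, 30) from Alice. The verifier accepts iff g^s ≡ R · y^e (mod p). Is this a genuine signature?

g^s mod p:
30^30 mod 47 = 3
R · y^e mod p:
33^20 mod 47 = 34
18·34 = 612 ≡ 1 (mod 47)
3 ≠ 1; the check fails.

forged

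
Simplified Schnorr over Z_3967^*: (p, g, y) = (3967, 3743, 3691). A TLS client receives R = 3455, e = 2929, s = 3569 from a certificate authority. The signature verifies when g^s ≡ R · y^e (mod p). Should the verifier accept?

accept

g^s mod p:
3743^2 = 14010049 ≡ 2572
3743^4 ≡ 2572^2 = 6615184 ≡ 2195
3743^8 ≡ 2195^2 = 4818025 ≡ 2087
3743^16 ≡ 2087^2 = 4355569 ≡ 3770
3743^32 ≡ 3770^2 = 14212900 ≡ 3106
3743^64 ≡ 3106^2 = 9647236 ≡ 3459
3743^128 ≡ 3459^2 = 11964681 ≡ 209
3743^256 ≡ 209^2 = 43681 ≡ 44
3743^512 ≡ 44^2 = 1936
3743^1024 ≡ 1936^2 = 3748096 ≡ 3248
3743^2048 ≡ 3248^2 = 10549504 ≡ 1251
3569 = 2048 + 1024 + 256 + 128 + 64 + 32 + 16 + 1, so 3743^3569 ≡ 1251·3248·44·209·3459·3106·3770·3743 ≡ 2388 (mod 3967)
R · y^e mod p:
3691^2 = 13623481 ≡ 803
3691^4 ≡ 803^2 = 644809 ≡ 2155
3691^8 ≡ 2155^2 = 4644025 ≡ 2635
3691^16 ≡ 2635^2 = 6943225 ≡ 975
3691^32 ≡ 975^2 = 950625 ≡ 2512
3691^64 ≡ 2512^2 = 6310144 ≡ 2614
3691^128 ≡ 2614^2 = 6832996 ≡ 1822
3691^256 ≡ 1822^2 = 3319684 ≡ 3272
3691^512 ≡ 3272^2 = 10705984 ≡ 3018
3691^1024 ≡ 3018^2 = 9108324 ≡ 92
3691^2048 ≡ 92^2 = 8464 ≡ 530
2929 = 2048 + 512 + 256 + 64 + 32 + 16 + 1, so 3691^2929 ≡ 530·3018·3272·2614·2512·975·3691 ≡ 1328 (mod 3967)
3455·1328 = 4588240 ≡ 2388 (mod 3967)
2388 ≡ 2388 (mod 3967); signature holds.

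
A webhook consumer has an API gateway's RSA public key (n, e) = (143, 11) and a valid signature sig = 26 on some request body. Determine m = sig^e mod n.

26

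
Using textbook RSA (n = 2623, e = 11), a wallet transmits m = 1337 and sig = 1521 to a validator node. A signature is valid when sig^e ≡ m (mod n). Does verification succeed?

Squares mod 2623: sig^1≡1521, sig^2≡2578, sig^4≡2025, sig^8≡876
11 = 8 + 2 + 1, so sig^11 ≡ 876·2578·1521 ≡ 1337 (mod 2623)
1337 = m, so the signature checks out.

passes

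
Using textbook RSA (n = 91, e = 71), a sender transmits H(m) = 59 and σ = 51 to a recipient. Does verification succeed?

σ^2 ≡ 51^2 = 2601 ≡ 53
σ^4 ≡ 53^2 = 2809 ≡ 79
σ^8 ≡ 79^2 = 6241 ≡ 53
σ^16 ≡ 53^2 = 2809 ≡ 79
σ^32 ≡ 79^2 = 6241 ≡ 53
σ^64 ≡ 53^2 = 2809 ≡ 79
71 = 64 + 4 + 2 + 1, so σ^71 ≡ 79·79·53·51 ≡ 25 (mod 91)
σ^71 mod 91 = 25, but H(m) = 59.

fails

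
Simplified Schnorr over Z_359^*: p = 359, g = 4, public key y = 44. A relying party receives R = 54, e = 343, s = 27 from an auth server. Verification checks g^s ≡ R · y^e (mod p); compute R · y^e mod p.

44^2 = 1936 ≡ 141
44^4 ≡ 141^2 = 19881 ≡ 136
44^8 ≡ 136^2 = 18496 ≡ 187
44^16 ≡ 187^2 = 34969 ≡ 146
44^32 ≡ 146^2 = 21316 ≡ 135
44^64 ≡ 135^2 = 18225 ≡ 275
44^128 ≡ 275^2 = 75625 ≡ 235
44^256 ≡ 235^2 = 55225 ≡ 298
343 = 256 + 64 + 16 + 4 + 2 + 1, so 44^343 ≡ 298·275·146·136·141·44 ≡ 138 (mod 359)
R · y^e ≡ 54·138 = 7452 ≡ 272 (mod 359)

272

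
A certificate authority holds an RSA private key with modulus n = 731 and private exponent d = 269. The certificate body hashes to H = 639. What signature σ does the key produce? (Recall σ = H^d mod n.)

Squares mod 731: H^1≡639, H^2≡423, H^4≡565, H^8≡509, H^16≡307, H^32≡681, H^64≡307, H^128≡681, H^256≡307
269 = 256 + 8 + 4 + 1, so H^269 ≡ 307·509·565·639 ≡ 351 (mod 731)

351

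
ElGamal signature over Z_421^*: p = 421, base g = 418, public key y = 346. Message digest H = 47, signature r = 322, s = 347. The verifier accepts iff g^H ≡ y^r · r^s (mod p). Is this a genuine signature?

Left side g^H mod p:
418^2 = 174724 ≡ 9
418^4 ≡ 9^2 = 81
418^8 ≡ 81^2 = 6561 ≡ 246
418^16 ≡ 246^2 = 60516 ≡ 313
418^32 ≡ 313^2 = 97969 ≡ 297
47 = 32 + 8 + 4 + 2 + 1, so 418^47 ≡ 297·246·81·9·418 ≡ 167 (mod 421)
Right side y^r · r^s mod p:
346^2 = 119716 ≡ 152
346^4 ≡ 152^2 = 23104 ≡ 370
346^8 ≡ 370^2 = 136900 ≡ 75
346^16 ≡ 75^2 = 5625 ≡ 152
346^32 ≡ 152^2 = 23104 ≡ 370
346^64 ≡ 370^2 = 136900 ≡ 75
346^128 ≡ 75^2 = 5625 ≡ 152
346^256 ≡ 152^2 = 23104 ≡ 370
322 = 256 + 64 + 2, so 346^322 ≡ 370·75·152 ≡ 1 (mod 421)
322^2 = 103684 ≡ 118
322^4 ≡ 118^2 = 13924 ≡ 31
322^8 ≡ 31^2 = 961 ≡ 119
322^16 ≡ 119^2 = 14161 ≡ 268
322^32 ≡ 268^2 = 71824 ≡ 254
322^64 ≡ 254^2 = 64516 ≡ 103
322^128 ≡ 103^2 = 10609 ≡ 84
322^256 ≡ 84^2 = 7056 ≡ 320
347 = 256 + 64 + 16 + 8 + 2 + 1, so 322^347 ≡ 320·103·268·119·118·322 ≡ 167 (mod 421)
1·167 = 167 ≡ 167 (mod 421)
167 ≡ 167 (mod 421), so the signature is genuine.

genuine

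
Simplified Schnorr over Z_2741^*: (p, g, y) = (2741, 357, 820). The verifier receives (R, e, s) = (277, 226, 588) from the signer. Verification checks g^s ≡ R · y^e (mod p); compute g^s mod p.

357^2 = 127449 ≡ 1363
357^4 ≡ 1363^2 = 1857769 ≡ 2112
357^8 ≡ 2112^2 = 4460544 ≡ 937
357^16 ≡ 937^2 = 877969 ≡ 849
357^32 ≡ 849^2 = 720801 ≡ 2659
357^64 ≡ 2659^2 = 7070281 ≡ 1242
357^128 ≡ 1242^2 = 1542564 ≡ 2122
357^256 ≡ 2122^2 = 4502884 ≡ 2162
357^512 ≡ 2162^2 = 4674244 ≡ 839
588 = 512 + 64 + 8 + 4, so 357^588 ≡ 839·1242·937·2112 ≡ 846 (mod 2741)

846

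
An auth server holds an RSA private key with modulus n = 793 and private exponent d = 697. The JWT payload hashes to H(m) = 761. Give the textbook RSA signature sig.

(H(m))^2 ≡ 761^2 = 579121 ≡ 231
(H(m))^4 ≡ 231^2 = 53361 ≡ 230
(H(m))^8 ≡ 230^2 = 52900 ≡ 562
(H(m))^16 ≡ 562^2 = 315844 ≡ 230
(H(m))^32 ≡ 230^2 = 52900 ≡ 562
(H(m))^64 ≡ 562^2 = 315844 ≡ 230
(H(m))^128 ≡ 230^2 = 52900 ≡ 562
(H(m))^256 ≡ 562^2 = 315844 ≡ 230
(H(m))^512 ≡ 230^2 = 52900 ≡ 562
697 = 512 + 128 + 32 + 16 + 8 + 1, so (H(m))^697 ≡ 562·562·562·230·562·761 ≡ 761 (mod 793)

761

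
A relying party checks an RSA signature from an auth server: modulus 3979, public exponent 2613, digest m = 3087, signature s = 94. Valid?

no

s^2 ≡ 94^2 = 8836 ≡ 878
s^4 ≡ 878^2 = 770884 ≡ 2937
s^8 ≡ 2937^2 = 8625969 ≡ 3476
s^16 ≡ 3476^2 = 12082576 ≡ 2332
s^32 ≡ 2332^2 = 5438224 ≡ 2910
s^64 ≡ 2910^2 = 8468100 ≡ 788
s^128 ≡ 788^2 = 620944 ≡ 220
s^256 ≡ 220^2 = 48400 ≡ 652
s^512 ≡ 652^2 = 425104 ≡ 3330
s^1024 ≡ 3330^2 = 11088900 ≡ 3406
s^2048 ≡ 3406^2 = 11600836 ≡ 2051
2613 = 2048 + 512 + 32 + 16 + 4 + 1, so s^2613 ≡ 2051·3330·2910·2332·2937·94 ≡ 892 (mod 3979)
s^2613 mod 3979 = 892, but m = 3087.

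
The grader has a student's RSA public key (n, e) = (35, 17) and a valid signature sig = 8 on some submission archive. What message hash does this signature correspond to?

8

sig^2 ≡ 8^2 = 64 ≡ 29
sig^4 ≡ 29^2 = 841 ≡ 1
sig^8 ≡ 1^2 = 1
sig^16 ≡ 1^2 = 1
17 = 16 + 1, so sig^17 ≡ 1·8 ≡ 8 (mod 35)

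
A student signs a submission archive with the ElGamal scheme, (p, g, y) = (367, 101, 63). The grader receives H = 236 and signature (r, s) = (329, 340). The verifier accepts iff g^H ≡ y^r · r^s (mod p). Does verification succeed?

passes

Left side g^H mod p:
101^2 = 10201 ≡ 292
101^4 ≡ 292^2 = 85264 ≡ 120
101^8 ≡ 120^2 = 14400 ≡ 87
101^16 ≡ 87^2 = 7569 ≡ 229
101^32 ≡ 229^2 = 52441 ≡ 327
101^64 ≡ 327^2 = 106929 ≡ 132
101^128 ≡ 132^2 = 17424 ≡ 175
236 = 128 + 64 + 32 + 8 + 4, so 101^236 ≡ 175·132·327·87·120 ≡ 135 (mod 367)
Right side y^r · r^s mod p:
63^2 = 3969 ≡ 299
63^4 ≡ 299^2 = 89401 ≡ 220
63^8 ≡ 220^2 = 48400 ≡ 323
63^16 ≡ 323^2 = 104329 ≡ 101
63^32 ≡ 101^2 = 10201 ≡ 292
63^64 ≡ 292^2 = 85264 ≡ 120
63^128 ≡ 120^2 = 14400 ≡ 87
63^256 ≡ 87^2 = 7569 ≡ 229
329 = 256 + 64 + 8 + 1, so 63^329 ≡ 229·120·323·63 ≡ 327 (mod 367)
329^2 = 108241 ≡ 343
329^4 ≡ 343^2 = 117649 ≡ 209
329^8 ≡ 209^2 = 43681 ≡ 8
329^16 ≡ 8^2 = 64
329^32 ≡ 64^2 = 4096 ≡ 59
329^64 ≡ 59^2 = 3481 ≡ 178
329^128 ≡ 178^2 = 31684 ≡ 122
329^256 ≡ 122^2 = 14884 ≡ 204
340 = 256 + 64 + 16 + 4, so 329^340 ≡ 204·178·64·209 ≡ 226 (mod 367)
327·226 = 73902 ≡ 135 (mod 367)
135 ≡ 135 (mod 367), so the signature is genuine.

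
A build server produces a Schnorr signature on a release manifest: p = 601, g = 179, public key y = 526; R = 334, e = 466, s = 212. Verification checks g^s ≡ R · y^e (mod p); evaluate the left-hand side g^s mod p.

179^2 = 32041 ≡ 188
179^4 ≡ 188^2 = 35344 ≡ 486
179^8 ≡ 486^2 = 236196 ≡ 3
179^16 ≡ 3^2 = 9
179^32 ≡ 9^2 = 81
179^64 ≡ 81^2 = 6561 ≡ 551
179^128 ≡ 551^2 = 303601 ≡ 96
212 = 128 + 64 + 16 + 4, so 179^212 ≡ 96·551·9·486 ≡ 134 (mod 601)

134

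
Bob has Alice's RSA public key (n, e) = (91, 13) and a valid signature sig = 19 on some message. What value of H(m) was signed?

19

sig^2 ≡ 19^2 = 361 ≡ 88
sig^4 ≡ 88^2 = 7744 ≡ 9
sig^8 ≡ 9^2 = 81
13 = 8 + 4 + 1, so sig^13 ≡ 81·9·19 ≡ 19 (mod 91)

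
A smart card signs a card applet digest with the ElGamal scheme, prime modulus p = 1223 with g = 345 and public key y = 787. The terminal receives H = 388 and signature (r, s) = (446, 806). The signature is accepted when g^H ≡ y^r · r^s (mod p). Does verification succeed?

fails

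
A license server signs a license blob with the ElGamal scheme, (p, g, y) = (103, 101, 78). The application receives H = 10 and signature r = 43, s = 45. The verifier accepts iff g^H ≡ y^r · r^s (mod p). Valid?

Left side g^H mod p:
Squares mod 103: 101^1≡101, 101^2≡4, 101^4≡16, 101^8≡50
10 = 8 + 2, so 101^10 ≡ 50·4 ≡ 97 (mod 103)
Right side y^r · r^s mod p:
Squares mod 103: 78^1≡78, 78^2≡7, 78^4≡49, 78^8≡32, 78^16≡97, 78^32≡36
43 = 32 + 8 + 2 + 1, so 78^43 ≡ 36·32·7·78 ≡ 74 (mod 103)
Squares mod 103: 43^1≡43, 43^2≡98, 43^4≡25, 43^8≡7, 43^16≡49, 43^32≡32
45 = 32 + 8 + 4 + 1, so 43^45 ≡ 32·7·25·43 ≡ 89 (mod 103)
74·89 = 6586 ≡ 97 (mod 103)
97 ≡ 97 (mod 103), so the signature is genuine.

yes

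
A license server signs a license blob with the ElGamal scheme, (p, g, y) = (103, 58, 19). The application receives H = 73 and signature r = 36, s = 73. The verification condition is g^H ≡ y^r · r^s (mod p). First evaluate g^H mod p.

Squares mod 103: 58^1≡58, 58^2≡68, 58^4≡92, 58^8≡18, 58^16≡15, 58^32≡19, 58^64≡52
73 = 64 + 8 + 1, so 58^73 ≡ 52·18·58 ≡ 7 (mod 103)

7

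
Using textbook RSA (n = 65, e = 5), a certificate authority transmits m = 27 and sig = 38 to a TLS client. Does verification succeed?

sig^2 ≡ 38^2 = 1444 ≡ 14
sig^4 ≡ 14^2 = 196 ≡ 1
5 = 4 + 1, so sig^5 ≡ 1·38 ≡ 38 (mod 65)
The recovered value 38 does not match the digest 27.

fails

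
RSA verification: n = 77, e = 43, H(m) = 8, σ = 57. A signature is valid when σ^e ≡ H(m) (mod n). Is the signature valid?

σ^2 ≡ 57^2 = 3249 ≡ 15
σ^4 ≡ 15^2 = 225 ≡ 71
σ^8 ≡ 71^2 = 5041 ≡ 36
σ^16 ≡ 36^2 = 1296 ≡ 64
σ^32 ≡ 64^2 = 4096 ≡ 15
43 = 32 + 8 + 2 + 1, so σ^43 ≡ 15·36·15·57 ≡ 8 (mod 77)
σ^43 mod 77 = 8 matches H(m).

valid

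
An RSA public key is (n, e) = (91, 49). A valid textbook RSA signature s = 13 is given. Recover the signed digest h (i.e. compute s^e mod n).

13

s^2 ≡ 13^2 = 169 ≡ 78
s^4 ≡ 78^2 = 6084 ≡ 78
s^8 ≡ 78^2 = 6084 ≡ 78
s^16 ≡ 78^2 = 6084 ≡ 78
s^32 ≡ 78^2 = 6084 ≡ 78
49 = 32 + 16 + 1, so s^49 ≡ 78·78·13 ≡ 13 (mod 91)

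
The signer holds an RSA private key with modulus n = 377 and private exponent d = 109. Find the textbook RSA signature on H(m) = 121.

303

Squares mod 377: (H(m))^1≡121, (H(m))^2≡315, (H(m))^4≡74, (H(m))^8≡198, (H(m))^16≡373, (H(m))^32≡16, (H(m))^64≡256
109 = 64 + 32 + 8 + 4 + 1, so (H(m))^109 ≡ 256·16·198·74·121 ≡ 303 (mod 377)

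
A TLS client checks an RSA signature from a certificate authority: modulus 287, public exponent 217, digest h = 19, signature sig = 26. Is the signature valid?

Squares mod 287: sig^1≡26, sig^2≡102, sig^4≡72, sig^8≡18, sig^16≡37, sig^32≡221, sig^64≡51, sig^128≡18
217 = 128 + 64 + 16 + 8 + 1, so sig^217 ≡ 18·51·37·18·26 ≡ 19 (mod 287)
19 = h, so the signature checks out.

valid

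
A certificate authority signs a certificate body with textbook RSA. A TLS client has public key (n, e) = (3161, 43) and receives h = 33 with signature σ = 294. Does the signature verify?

σ^43 mod 3161 = 33
33 = h, so the signature checks out.

verifies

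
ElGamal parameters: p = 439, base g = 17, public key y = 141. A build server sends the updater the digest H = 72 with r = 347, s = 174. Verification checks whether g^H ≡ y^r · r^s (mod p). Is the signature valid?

invalid

Left side g^H mod p:
Squares mod 439: 17^1≡17, 17^2≡289, 17^4≡111, 17^8≡29, 17^16≡402, 17^32≡52, 17^64≡70
72 = 64 + 8, so 17^72 ≡ 70·29 ≡ 274 (mod 439)
Right side y^r · r^s mod p:
Squares mod 439: 141^1≡141, 141^2≡126, 141^4≡72, 141^8≡355, 141^16≡32, 141^32≡146, 141^64≡244, 141^128≡271, 141^256≡128
347 = 256 + 64 + 16 + 8 + 2 + 1, so 141^347 ≡ 128·244·32·355·126·141 ≡ 271 (mod 439)
Squares mod 439: 347^1≡347, 347^2≡123, 347^4≡203, 347^8≡382, 347^16≡176, 347^32≡246, 347^64≡373, 347^128≡405
174 = 128 + 32 + 8 + 4 + 2, so 347^174 ≡ 405·246·382·203·123 ≡ 324 (mod 439)
271·324 = 87804 ≡ 4 (mod 439)
274 ≠ 4, so verification fails.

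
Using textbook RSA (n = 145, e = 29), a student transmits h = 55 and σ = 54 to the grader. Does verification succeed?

Squares mod 145: σ^1≡54, σ^2≡16, σ^4≡111, σ^8≡141, σ^16≡16
29 = 16 + 8 + 4 + 1, so σ^29 ≡ 16·141·111·54 ≡ 54 (mod 145)
The recovered value 54 does not match the digest 55.

fails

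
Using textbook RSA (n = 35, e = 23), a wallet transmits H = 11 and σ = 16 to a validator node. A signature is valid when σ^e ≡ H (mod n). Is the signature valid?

valid

σ^2 ≡ 16^2 = 256 ≡ 11
σ^4 ≡ 11^2 = 121 ≡ 16
σ^8 ≡ 16^2 = 256 ≡ 11
σ^16 ≡ 11^2 = 121 ≡ 16
23 = 16 + 4 + 2 + 1, so σ^23 ≡ 16·16·11·16 ≡ 11 (mod 35)
11 = H, so the signature checks out.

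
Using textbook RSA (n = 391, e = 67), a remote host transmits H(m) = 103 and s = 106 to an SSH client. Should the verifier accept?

reject

s^2 ≡ 106^2 = 11236 ≡ 288
s^4 ≡ 288^2 = 82944 ≡ 52
s^8 ≡ 52^2 = 2704 ≡ 358
s^16 ≡ 358^2 = 128164 ≡ 307
s^32 ≡ 307^2 = 94249 ≡ 18
s^64 ≡ 18^2 = 324
67 = 64 + 2 + 1, so s^67 ≡ 324·288·106 ≡ 336 (mod 391)
s^67 mod 391 = 336, but H(m) = 103.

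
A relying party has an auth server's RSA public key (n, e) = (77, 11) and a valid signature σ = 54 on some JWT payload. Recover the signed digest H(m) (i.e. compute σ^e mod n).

10

σ^2 ≡ 54^2 = 2916 ≡ 67
σ^4 ≡ 67^2 = 4489 ≡ 23
σ^8 ≡ 23^2 = 529 ≡ 67
11 = 8 + 2 + 1, so σ^11 ≡ 67·67·54 ≡ 10 (mod 77)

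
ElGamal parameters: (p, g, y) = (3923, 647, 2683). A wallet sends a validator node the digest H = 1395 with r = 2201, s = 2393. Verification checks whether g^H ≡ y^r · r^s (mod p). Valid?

no

Left side g^H mod p:
647^2 = 418609 ≡ 2771
647^4 ≡ 2771^2 = 7678441 ≡ 1130
647^8 ≡ 1130^2 = 1276900 ≡ 1925
647^16 ≡ 1925^2 = 3705625 ≡ 2313
647^32 ≡ 2313^2 = 5349969 ≡ 2920
647^64 ≡ 2920^2 = 8526400 ≡ 1721
647^128 ≡ 1721^2 = 2961841 ≡ 3899
647^256 ≡ 3899^2 = 15202201 ≡ 576
647^512 ≡ 576^2 = 331776 ≡ 2244
647^1024 ≡ 2244^2 = 5035536 ≡ 2327
1395 = 1024 + 256 + 64 + 32 + 16 + 2 + 1, so 647^1395 ≡ 2327·576·1721·2920·2313·2771·647 ≡ 2980 (mod 3923)
Right side y^r · r^s mod p:
2683^2 = 7198489 ≡ 3707
2683^4 ≡ 3707^2 = 13741849 ≡ 3503
2683^8 ≡ 3503^2 = 12271009 ≡ 3788
2683^16 ≡ 3788^2 = 14348944 ≡ 2533
2683^32 ≡ 2533^2 = 6416089 ≡ 1984
2683^64 ≡ 1984^2 = 3936256 ≡ 1487
2683^128 ≡ 1487^2 = 2211169 ≡ 2520
2683^256 ≡ 2520^2 = 6350400 ≡ 2986
2683^512 ≡ 2986^2 = 8916196 ≡ 3140
2683^1024 ≡ 3140^2 = 9859600 ≡ 1101
2683^2048 ≡ 1101^2 = 1212201 ≡ 3917
2201 = 2048 + 128 + 16 + 8 + 1, so 2683^2201 ≡ 3917·2520·2533·3788·2683 ≡ 1831 (mod 3923)
2201^2 = 4844401 ≡ 3419
2201^4 ≡ 3419^2 = 11689561 ≡ 2944
2201^8 ≡ 2944^2 = 8667136 ≡ 1229
2201^16 ≡ 1229^2 = 1510441 ≡ 86
2201^32 ≡ 86^2 = 7396 ≡ 3473
2201^64 ≡ 3473^2 = 12061729 ≡ 2427
2201^128 ≡ 2427^2 = 5890329 ≡ 1906
2201^256 ≡ 1906^2 = 3632836 ≡ 138
2201^512 ≡ 138^2 = 19044 ≡ 3352
2201^1024 ≡ 3352^2 = 11235904 ≡ 432
2201^2048 ≡ 432^2 = 186624 ≡ 2243
2393 = 2048 + 256 + 64 + 16 + 8 + 1, so 2201^2393 ≡ 2243·138·2427·86·1229·2201 ≡ 2888 (mod 3923)
1831·2888 = 5287928 ≡ 3647 (mod 3923)
2980 ≠ 3647, so verification fails.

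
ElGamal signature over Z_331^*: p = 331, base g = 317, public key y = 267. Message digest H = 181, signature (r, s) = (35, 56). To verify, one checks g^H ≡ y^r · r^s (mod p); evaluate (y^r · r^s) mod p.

Squares mod 331: 267^1≡267, 267^2≡124, 267^4≡150, 267^8≡323, 267^16≡64, 267^32≡124
35 = 32 + 2 + 1, so 267^35 ≡ 124·124·267 ≡ 330 (mod 331)
Squares mod 331: 35^1≡35, 35^2≡232, 35^4≡202, 35^8≡91, 35^16≡6, 35^32≡36
56 = 32 + 16 + 8, so 35^56 ≡ 36·6·91 ≡ 127 (mod 331)
y^r · r^s ≡ 330·127 = 41910 ≡ 204 (mod 331)

204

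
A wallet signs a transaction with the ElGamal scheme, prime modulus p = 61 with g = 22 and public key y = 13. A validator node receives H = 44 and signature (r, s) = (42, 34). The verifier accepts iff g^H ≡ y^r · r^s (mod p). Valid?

yes

Left side g^H mod p:
Squares mod 61: 22^1≡22, 22^2≡57, 22^4≡16, 22^8≡12, 22^16≡22, 22^32≡57
44 = 32 + 8 + 4, so 22^44 ≡ 57·12·16 ≡ 25 (mod 61)
Right side y^r · r^s mod p:
Squares mod 61: 13^1≡13, 13^2≡47, 13^4≡13, 13^8≡47, 13^16≡13, 13^32≡47
42 = 32 + 8 + 2, so 13^42 ≡ 47·47·47 ≡ 1 (mod 61)
Squares mod 61: 42^1≡42, 42^2≡56, 42^4≡25, 42^8≡15, 42^16≡42, 42^32≡56
34 = 32 + 2, so 42^34 ≡ 56·56 ≡ 25 (mod 61)
1·25 = 25 ≡ 25 (mod 61)
25 ≡ 25 (mod 61), so the signature is genuine.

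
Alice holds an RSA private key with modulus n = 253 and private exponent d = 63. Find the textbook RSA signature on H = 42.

H^63 mod 253 = 14

14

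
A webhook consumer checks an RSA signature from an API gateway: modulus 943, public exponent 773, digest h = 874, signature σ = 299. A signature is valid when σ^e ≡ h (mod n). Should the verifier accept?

accept

σ^773 mod 943 = 874
874 = h, so the signature checks out.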